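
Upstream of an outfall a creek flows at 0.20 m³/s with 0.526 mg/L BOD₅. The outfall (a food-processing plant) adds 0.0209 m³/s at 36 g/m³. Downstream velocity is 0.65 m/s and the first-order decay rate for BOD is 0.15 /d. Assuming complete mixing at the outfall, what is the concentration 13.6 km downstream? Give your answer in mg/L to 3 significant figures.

3.74 mg/L

After complete mixing, C₀ = (0.0209·36 + 0.2·0.526) / 0.2209 = 3.882 mg/L.
Travel time t = 1.36e+04 m / 0.65 m/s = 2.092e+04 s = 0.2422 d.
C = 3.882·exp(−0.15·0.2422) = 3.882·0.9643 = 3.744 mg/L.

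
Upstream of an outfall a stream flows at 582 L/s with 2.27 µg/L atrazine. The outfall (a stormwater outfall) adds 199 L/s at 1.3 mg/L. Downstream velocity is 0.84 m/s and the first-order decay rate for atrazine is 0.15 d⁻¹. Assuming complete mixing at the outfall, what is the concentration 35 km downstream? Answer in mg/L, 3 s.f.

199 L/s = 0.199 m³/s.
582 L/s = 0.582 m³/s.
2.27 µg/L = 0.00227 mg/L.
After complete mixing, C₀ = (0.199·1.3 + 0.582·0.00227) / 0.781 = 0.3329 mg/L.
Travel time t = 3.5e+04 m / 0.84 m/s = 4.167e+04 s = 0.4823 d.
C = 0.3329·exp(−0.15·0.4823) = 0.3329·0.9302 = 0.3097 mg/L.

0.310 mg/L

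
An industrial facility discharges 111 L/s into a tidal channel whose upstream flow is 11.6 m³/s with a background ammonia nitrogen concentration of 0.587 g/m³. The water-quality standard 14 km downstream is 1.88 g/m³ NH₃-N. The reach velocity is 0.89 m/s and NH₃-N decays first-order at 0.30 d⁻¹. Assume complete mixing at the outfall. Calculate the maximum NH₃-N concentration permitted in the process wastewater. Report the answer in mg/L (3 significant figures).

111 L/s = 0.111 m³/s.
Travel time to the compliance point: t = 1.4e+04/0.89 = 1.573e+04 s = 0.1821 d; decay factor exp(−0.30·0.1821) = 0.9468.
So the concentration just after mixing may be at most 1.88/0.9468 = 1.986 mg/L.
Mass balance: 1.986·11.71 = 0.111·Cₑ + 11.6·0.587.
Cₑ = (23.25 − 6.809) / 0.111 = 148.1 mg/L.

148 mg/L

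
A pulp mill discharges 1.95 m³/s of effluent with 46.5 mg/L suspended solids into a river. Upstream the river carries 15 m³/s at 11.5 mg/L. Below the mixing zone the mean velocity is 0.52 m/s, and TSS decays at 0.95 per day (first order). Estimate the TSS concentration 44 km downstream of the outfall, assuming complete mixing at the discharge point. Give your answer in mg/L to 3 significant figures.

6.12 mg/L

After complete mixing, C₀ = (1.95·46.5 + 15·11.5) / 16.95 = 15.53 mg/L.
Travel time t = 4.4e+04 m / 0.52 m/s = 8.462e+04 s = 0.9793 d.
C = 15.53·exp(−0.95·0.9793) = 15.53·0.3944 = 6.124 mg/L.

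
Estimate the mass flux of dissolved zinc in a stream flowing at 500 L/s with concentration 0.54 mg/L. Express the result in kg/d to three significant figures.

23.3 kg/d

500 L/s = 0.5 m³/s.
Mass flux = Q·C = 0.5 m³/s × 0.54 g/m³ = 0.27 g/s.
= 0.27 g/s × 86.4 = 23.33 kg/d.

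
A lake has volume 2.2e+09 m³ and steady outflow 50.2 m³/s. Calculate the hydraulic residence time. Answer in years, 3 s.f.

1.39 yr

Q = 50.2 m³/s × 3.156e+07 s/yr = 1.584e+09 m³/yr.
Hydraulic residence time τ = V/Q = 2.2e+09/1.584e+09 = 1.389 yr.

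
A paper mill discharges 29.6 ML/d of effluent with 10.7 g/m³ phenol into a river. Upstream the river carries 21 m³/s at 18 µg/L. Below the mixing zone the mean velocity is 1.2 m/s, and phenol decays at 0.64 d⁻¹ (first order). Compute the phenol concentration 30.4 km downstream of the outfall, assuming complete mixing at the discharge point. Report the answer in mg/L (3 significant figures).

29.6 ML/d = 0.3426 m³/s.
18 µg/L = 0.018 mg/L.
After complete mixing, C₀ = (0.3426·10.7 + 21·0.018) / 21.34 = 0.1895 mg/L.
Travel time t = 3.04e+04 m / 1.2 m/s = 2.533e+04 s = 0.2932 d.
C = 0.1895·exp(−0.64·0.2932) = 0.1895·0.8289 = 0.1571 mg/L.

0.157 mg/L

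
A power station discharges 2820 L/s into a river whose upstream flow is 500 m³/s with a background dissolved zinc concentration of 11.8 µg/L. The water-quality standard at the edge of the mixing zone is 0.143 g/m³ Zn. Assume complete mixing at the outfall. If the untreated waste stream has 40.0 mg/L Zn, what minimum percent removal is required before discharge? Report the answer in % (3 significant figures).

2820 L/s = 2.82 m³/s.
11.8 µg/L = 0.0118 mg/L.
Mass balance: 0.143·502.8 = 2.82·Cₑ + 500·0.0118.
Cₑ = (71.9 − 5.9) / 2.82 = 23.41 mg/L.
Required removal = 1 − 23.41/40.0 = 41.49 %.

41.5 %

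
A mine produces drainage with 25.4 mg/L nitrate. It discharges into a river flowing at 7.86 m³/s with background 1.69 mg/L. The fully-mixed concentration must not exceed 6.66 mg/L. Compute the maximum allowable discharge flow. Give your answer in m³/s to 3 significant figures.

Mass balance at complete mixing: C_std·(Q_w + Q_r) = Q_w·C_e + Q_r·C_b.
Rearranging, Q_w = Q_r·(C_std − C_b)/(C_e − C_std) = 7.86·(6.66 − 1.69) / (25.4 − 6.66) = 2.085 m³/s.

2.08 m³/s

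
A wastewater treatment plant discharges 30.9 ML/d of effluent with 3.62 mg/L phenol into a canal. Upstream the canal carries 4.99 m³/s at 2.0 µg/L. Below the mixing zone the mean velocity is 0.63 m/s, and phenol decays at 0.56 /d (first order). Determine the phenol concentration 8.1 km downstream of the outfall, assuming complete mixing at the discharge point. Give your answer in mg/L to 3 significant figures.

0.224 mg/L

30.9 ML/d = 0.3576 m³/s.
2.0 µg/L = 0.002 mg/L.
After complete mixing, C₀ = (0.3576·3.62 + 4.99·0.002) / 5.348 = 0.244 mg/L.
Travel time t = 8100 m / 0.63 m/s = 1.286e+04 s = 0.1488 d.
C = 0.244·exp(−0.56·0.1488) = 0.244·0.92 = 0.2245 mg/L.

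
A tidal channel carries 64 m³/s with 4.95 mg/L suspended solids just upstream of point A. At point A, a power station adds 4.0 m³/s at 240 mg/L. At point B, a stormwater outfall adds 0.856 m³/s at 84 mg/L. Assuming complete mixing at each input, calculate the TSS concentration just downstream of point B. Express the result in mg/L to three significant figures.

After input A: C = (64·4.95 + 4·240) / 68 = 18.78 mg/L.
After input B: C = (68·18.78 + 0.856·84) / 68.86 = 19.59 mg/L.

19.6 mg/L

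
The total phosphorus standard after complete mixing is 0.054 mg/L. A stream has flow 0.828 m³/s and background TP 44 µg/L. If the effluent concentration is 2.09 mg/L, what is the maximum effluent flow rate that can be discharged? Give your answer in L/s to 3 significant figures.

4.07 L/s

44 µg/L = 0.044 mg/L.
Mass balance at complete mixing: C_std·(Q_w + Q_r) = Q_w·C_e + Q_r·C_b.
Rearranging, Q_w = Q_r·(C_std − C_b)/(C_e − C_std) = 0.828·(0.054 − 0.044) / (2.09 − 0.054) = 0.004067 m³/s.
= 4.067 L/s.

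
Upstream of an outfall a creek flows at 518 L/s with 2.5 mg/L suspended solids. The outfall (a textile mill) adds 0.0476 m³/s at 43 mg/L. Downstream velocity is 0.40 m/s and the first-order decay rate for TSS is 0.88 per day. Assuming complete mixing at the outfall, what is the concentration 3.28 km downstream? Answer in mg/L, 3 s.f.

5.43 mg/L

518 L/s = 0.518 m³/s.
After complete mixing, C₀ = (0.0476·43 + 0.518·2.5) / 0.5656 = 5.908 mg/L.
Travel time t = 3280 m / 0.40 m/s = 8200 s = 0.09491 d.
C = 5.908·exp(−0.88·0.09491) = 5.908·0.9199 = 5.435 mg/L.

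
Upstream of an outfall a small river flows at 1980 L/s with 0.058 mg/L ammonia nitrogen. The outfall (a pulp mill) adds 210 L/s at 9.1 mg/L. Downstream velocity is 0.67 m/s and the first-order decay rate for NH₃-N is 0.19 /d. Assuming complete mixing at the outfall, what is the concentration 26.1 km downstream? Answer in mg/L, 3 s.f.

0.849 mg/L

210 L/s = 0.21 m³/s.
1980 L/s = 1.98 m³/s.
After complete mixing, C₀ = (0.21·9.1 + 1.98·0.058) / 2.19 = 0.925 mg/L.
Travel time t = 2.61e+04 m / 0.67 m/s = 3.896e+04 s = 0.4509 d.
C = 0.925·exp(−0.19·0.4509) = 0.925·0.9179 = 0.8491 mg/L.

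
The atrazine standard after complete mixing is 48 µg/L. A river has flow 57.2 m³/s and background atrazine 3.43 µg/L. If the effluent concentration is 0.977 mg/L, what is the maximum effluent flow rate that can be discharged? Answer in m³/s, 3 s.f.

3.43 µg/L = 0.00343 mg/L.
48 µg/L = 0.048 mg/L.
Mass balance at complete mixing: C_std·(Q_w + Q_r) = Q_w·C_e + Q_r·C_b.
Rearranging, Q_w = Q_r·(C_std − C_b)/(C_e − C_std) = 57.2·(0.048 − 0.00343) / (0.977 − 0.048) = 2.744 m³/s.

2.74 m³/s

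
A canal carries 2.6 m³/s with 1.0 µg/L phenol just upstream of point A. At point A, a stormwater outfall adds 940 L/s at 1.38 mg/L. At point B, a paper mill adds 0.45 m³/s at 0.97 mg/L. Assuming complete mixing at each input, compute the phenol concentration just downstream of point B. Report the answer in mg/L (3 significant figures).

0.435 mg/L

1.0 µg/L = 0.001 mg/L.
940 L/s = 0.94 m³/s.
After input A: C = (2.6·0.001 + 0.94·1.38) / 3.54 = 0.3672 mg/L.
After input B: C = (3.54·0.3672 + 0.45·0.97) / 3.99 = 0.4352 mg/L.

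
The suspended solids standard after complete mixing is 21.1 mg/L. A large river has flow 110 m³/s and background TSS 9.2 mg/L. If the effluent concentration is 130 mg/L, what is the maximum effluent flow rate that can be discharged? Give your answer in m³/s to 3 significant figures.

Mass balance at complete mixing: C_std·(Q_w + Q_r) = Q_w·C_e + Q_r·C_b.
Rearranging, Q_w = Q_r·(C_std − C_b)/(C_e − C_std) = 110·(21.1 − 9.2) / (130 − 21.1) = 12.02 m³/s.

12.0 m³/s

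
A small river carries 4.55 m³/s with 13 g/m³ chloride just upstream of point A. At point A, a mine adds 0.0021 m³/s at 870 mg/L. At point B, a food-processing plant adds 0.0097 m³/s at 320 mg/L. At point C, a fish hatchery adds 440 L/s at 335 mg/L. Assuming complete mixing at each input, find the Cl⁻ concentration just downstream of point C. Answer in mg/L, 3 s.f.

After input A: C = (4.55·13 + 0.0021·870) / 4.552 = 13.4 mg/L.
After input B: C = (4.552·13.4 + 0.0097·320) / 4.562 = 14.05 mg/L.
440 L/s = 0.44 m³/s.
After input C: C = (4.562·14.05 + 0.44·335) / 5.002 = 42.28 mg/L.

42.3 mg/L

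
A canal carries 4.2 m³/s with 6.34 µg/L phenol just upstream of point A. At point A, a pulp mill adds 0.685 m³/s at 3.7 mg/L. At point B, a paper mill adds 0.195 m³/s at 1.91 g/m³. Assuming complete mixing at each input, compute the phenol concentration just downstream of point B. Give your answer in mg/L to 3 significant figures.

0.577 mg/L

6.34 µg/L = 0.00634 mg/L.
After input A: C = (4.2·0.00634 + 0.685·3.7) / 4.885 = 0.5243 mg/L.
After input B: C = (4.885·0.5243 + 0.195·1.91) / 5.08 = 0.5775 mg/L.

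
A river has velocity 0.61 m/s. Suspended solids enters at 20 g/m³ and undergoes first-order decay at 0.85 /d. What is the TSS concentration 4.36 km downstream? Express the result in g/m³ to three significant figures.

Travel time t = 4.36 km / 0.61 m/s = 4360/0.61 = 7148 s = 0.08273 d.
First-order decay: C = 20·exp(−0.85·0.08273) = 20·0.9321 = 18.64 g/m³.

18.6 g/m³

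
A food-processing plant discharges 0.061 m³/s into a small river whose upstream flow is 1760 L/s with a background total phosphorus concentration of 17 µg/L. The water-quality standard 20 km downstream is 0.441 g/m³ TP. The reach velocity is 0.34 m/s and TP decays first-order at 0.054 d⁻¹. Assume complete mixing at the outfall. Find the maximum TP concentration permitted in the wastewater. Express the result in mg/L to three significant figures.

13.2 mg/L

1760 L/s = 1.76 m³/s.
17 µg/L = 0.017 mg/L.
Travel time to the compliance point: t = 2e+04/0.34 = 5.882e+04 s = 0.6808 d; decay factor exp(−0.054·0.6808) = 0.9639.
So the concentration just after mixing may be at most 0.441/0.9639 = 0.4575 mg/L.
Mass balance: 0.4575·1.821 = 0.061·Cₑ + 1.76·0.017.
Cₑ = (0.8331 − 0.02992) / 0.061 = 13.17 mg/L.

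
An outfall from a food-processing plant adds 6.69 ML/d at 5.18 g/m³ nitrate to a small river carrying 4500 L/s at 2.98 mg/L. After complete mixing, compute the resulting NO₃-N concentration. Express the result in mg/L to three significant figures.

3.02 mg/L

6.69 ML/d = 0.07743 m³/s.
4500 L/s = 4.5 m³/s.
Conservation of mass across the mixing zone: C = (0.07743·5.18 + 4.5·2.98) / (0.07743 + 4.5) = 13.81/4.577 = 3.017 mg/L.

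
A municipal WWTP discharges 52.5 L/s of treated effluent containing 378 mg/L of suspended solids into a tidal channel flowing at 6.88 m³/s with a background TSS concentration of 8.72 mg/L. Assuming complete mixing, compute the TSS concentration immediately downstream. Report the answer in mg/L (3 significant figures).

52.5 L/s = 0.0525 m³/s.
By mass balance at complete mixing, C = (0.0525·378 + 6.88·8.72) / (0.0525 + 6.88) = 79.84/6.933 = 11.52 mg/L.

11.5 mg/L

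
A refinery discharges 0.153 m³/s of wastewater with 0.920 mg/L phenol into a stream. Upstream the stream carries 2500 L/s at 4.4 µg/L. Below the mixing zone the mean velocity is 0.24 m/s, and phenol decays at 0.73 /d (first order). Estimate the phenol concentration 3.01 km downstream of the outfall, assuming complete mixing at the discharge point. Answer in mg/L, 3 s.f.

2500 L/s = 2.5 m³/s.
4.4 µg/L = 0.0044 mg/L.
After complete mixing, C₀ = (0.153·0.92 + 2.5·0.0044) / 2.653 = 0.0572 mg/L.
Travel time t = 3010 m / 0.24 m/s = 1.254e+04 s = 0.1452 d.
C = 0.0572·exp(−0.73·0.1452) = 0.0572·0.8995 = 0.05145 mg/L.

0.0515 mg/L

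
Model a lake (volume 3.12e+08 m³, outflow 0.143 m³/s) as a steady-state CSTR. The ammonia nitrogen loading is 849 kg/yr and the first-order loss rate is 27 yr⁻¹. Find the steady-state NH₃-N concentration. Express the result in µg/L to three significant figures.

0.101 µg/L

Outflow Q = 0.143 m³/s × 3.156e+07 s/yr = 4.513e+06 m³/yr.
Steady-state CSTR mass balance: W = Q·C + k·V·C, so C = W/(Q + kV).
Q + kV = 4.513e+06 + 27·3.12e+08 = 8.429e+09 m³/yr.
C = 849/8.429e+09 = 1.007e-07 kg/m³ = 0.0001007 mg/L = 0.1007 µg/L.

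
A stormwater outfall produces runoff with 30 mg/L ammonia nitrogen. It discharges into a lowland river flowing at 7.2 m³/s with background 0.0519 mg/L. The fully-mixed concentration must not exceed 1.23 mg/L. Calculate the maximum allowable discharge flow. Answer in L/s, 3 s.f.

Mass balance at complete mixing: C_std·(Q_w + Q_r) = Q_w·C_e + Q_r·C_b.
Rearranging, Q_w = Q_r·(C_std − C_b)/(C_e − C_std) = 7.2·(1.23 − 0.0519) / (30 − 1.23) = 0.2948 m³/s.
= 294.8 L/s.

295 L/s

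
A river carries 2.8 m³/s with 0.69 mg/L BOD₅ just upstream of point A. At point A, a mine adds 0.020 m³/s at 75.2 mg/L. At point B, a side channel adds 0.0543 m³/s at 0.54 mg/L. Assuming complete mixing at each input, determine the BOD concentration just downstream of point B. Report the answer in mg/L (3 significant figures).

After input A: C = (2.8·0.69 + 0.02·75.2) / 2.82 = 1.218 mg/L.
After input B: C = (2.82·1.218 + 0.0543·0.54) / 2.874 = 1.206 mg/L.

1.21 mg/L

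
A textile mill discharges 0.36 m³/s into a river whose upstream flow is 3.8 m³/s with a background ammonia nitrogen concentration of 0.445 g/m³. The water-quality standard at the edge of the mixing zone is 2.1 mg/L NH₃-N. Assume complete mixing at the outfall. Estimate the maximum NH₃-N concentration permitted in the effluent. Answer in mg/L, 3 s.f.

19.6 mg/L

Mass balance: 2.1·4.16 = 0.36·Cₑ + 3.8·0.445.
Cₑ = (8.736 − 1.691) / 0.36 = 19.57 mg/L.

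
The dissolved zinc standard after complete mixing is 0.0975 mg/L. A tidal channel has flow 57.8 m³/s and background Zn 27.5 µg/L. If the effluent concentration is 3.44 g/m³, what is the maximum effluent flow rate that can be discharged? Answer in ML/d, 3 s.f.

105 ML/d

27.5 µg/L = 0.0275 mg/L.
Mass balance at complete mixing: C_std·(Q_w + Q_r) = Q_w·C_e + Q_r·C_b.
Rearranging, Q_w = Q_r·(C_std − C_b)/(C_e − C_std) = 57.8·(0.0975 − 0.0275) / (3.44 − 0.0975) = 1.21 m³/s.
= 104.6 ML/d.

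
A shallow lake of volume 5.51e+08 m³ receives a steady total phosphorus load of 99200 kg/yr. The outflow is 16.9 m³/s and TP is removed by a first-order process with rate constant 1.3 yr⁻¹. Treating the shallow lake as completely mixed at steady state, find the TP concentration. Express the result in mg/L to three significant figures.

Outflow Q = 16.9 m³/s × 3.156e+07 s/yr = 5.333e+08 m³/yr.
Steady-state CSTR mass balance: W = Q·C + k·V·C, so C = W/(Q + kV).
Q + kV = 5.333e+08 + 1.3·5.51e+08 = 1.25e+09 m³/yr.
C = 99200/1.25e+09 = 7.938e-05 kg/m³ = 0.07938 mg/L.

0.0794 mg/L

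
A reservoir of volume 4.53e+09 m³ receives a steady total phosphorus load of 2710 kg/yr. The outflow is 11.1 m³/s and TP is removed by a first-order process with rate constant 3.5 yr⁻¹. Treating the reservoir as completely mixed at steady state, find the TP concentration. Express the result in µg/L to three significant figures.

Outflow Q = 11.1 m³/s × 3.156e+07 s/yr = 3.503e+08 m³/yr.
Steady-state CSTR mass balance: W = Q·C + k·V·C, so C = W/(Q + kV).
Q + kV = 3.503e+08 + 3.5·4.53e+09 = 1.621e+10 m³/yr.
C = 2710/1.621e+10 = 1.672e-07 kg/m³ = 0.0001672 mg/L = 0.1672 µg/L.

0.167 µg/L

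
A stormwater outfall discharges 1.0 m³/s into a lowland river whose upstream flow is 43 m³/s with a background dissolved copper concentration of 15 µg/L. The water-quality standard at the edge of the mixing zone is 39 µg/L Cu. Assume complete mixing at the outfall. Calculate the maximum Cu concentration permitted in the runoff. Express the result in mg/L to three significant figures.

15 µg/L = 0.015 mg/L.
39 µg/L = 0.039 mg/L.
Mass balance: 0.039·44 = 1·Cₑ + 43·0.015.
Cₑ = (1.716 − 0.645) / 1 = 1.071 mg/L.

1.07 mg/L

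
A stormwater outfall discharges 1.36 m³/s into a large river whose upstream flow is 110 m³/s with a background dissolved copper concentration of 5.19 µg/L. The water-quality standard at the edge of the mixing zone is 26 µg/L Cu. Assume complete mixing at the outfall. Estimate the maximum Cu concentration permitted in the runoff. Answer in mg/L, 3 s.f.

5.19 µg/L = 0.00519 mg/L.
26 µg/L = 0.026 mg/L.
Mass balance: 0.026·111.4 = 1.36·Cₑ + 110·0.00519.
Cₑ = (2.895 − 0.5709) / 1.36 = 1.709 mg/L.

1.71 mg/L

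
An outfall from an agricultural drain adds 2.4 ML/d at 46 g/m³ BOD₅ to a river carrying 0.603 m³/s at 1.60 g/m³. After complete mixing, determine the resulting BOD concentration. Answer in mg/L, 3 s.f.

2.4 ML/d = 0.02778 m³/s.
Conservation of mass across the mixing zone: C = (0.02778·46 + 0.603·1.6) / (0.02778 + 0.603) = 2.243/0.6308 = 3.555 mg/L.

3.56 mg/L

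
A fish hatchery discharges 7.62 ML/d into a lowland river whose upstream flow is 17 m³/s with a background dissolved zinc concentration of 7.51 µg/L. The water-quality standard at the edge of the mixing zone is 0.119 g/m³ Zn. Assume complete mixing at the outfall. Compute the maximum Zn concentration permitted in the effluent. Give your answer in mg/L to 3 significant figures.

21.6 mg/L

7.62 ML/d = 0.08819 m³/s.
7.51 µg/L = 0.00751 mg/L.
Mass balance: 0.119·17.09 = 0.08819·Cₑ + 17·0.00751.
Cₑ = (2.033 − 0.1277) / 0.08819 = 21.61 mg/L.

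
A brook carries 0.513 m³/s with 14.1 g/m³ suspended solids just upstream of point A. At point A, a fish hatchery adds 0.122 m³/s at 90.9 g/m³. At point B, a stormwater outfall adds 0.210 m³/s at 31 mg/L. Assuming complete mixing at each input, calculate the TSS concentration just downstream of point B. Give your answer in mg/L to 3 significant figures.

29.4 mg/L

After input A: C = (0.513·14.1 + 0.122·90.9) / 0.635 = 28.86 mg/L.
After input B: C = (0.635·28.86 + 0.21·31) / 0.845 = 29.39 mg/L.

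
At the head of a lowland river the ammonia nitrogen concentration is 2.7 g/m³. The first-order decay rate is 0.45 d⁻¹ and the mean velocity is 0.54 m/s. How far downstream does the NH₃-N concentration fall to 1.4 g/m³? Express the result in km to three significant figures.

68.1 km

From C = C₀·e^(−kt), t = ln(C₀/C)/k = ln(2.7/1.4)/0.45 = 0.6568/0.45 = 1.46 d.
Distance = v·t = 0.54 m/s × 1.261e+05 s = 6.809e+04 m = 68.09 km.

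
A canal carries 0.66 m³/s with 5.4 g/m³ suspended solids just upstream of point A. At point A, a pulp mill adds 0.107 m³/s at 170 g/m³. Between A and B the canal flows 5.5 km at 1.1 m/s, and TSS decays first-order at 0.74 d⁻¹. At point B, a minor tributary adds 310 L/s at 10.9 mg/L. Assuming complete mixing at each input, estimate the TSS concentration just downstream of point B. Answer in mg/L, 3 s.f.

22.5 mg/L

After input A: C = (0.66·5.4 + 0.107·170) / 0.767 = 28.36 mg/L.
Over the 5.5 km reach to input B (t = 5000 s = 0.05787 d), decay gives C = 28.36·exp(−0.74·0.05787) = 27.17 mg/L.
310 L/s = 0.31 m³/s.
After input B: C = (0.767·27.17 + 0.31·10.9) / 1.077 = 22.49 mg/L.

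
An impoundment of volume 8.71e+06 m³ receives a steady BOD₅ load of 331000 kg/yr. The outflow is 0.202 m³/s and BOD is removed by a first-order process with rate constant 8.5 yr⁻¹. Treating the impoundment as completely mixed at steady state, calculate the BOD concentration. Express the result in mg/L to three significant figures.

Outflow Q = 0.202 m³/s × 3.156e+07 s/yr = 6.375e+06 m³/yr.
Steady-state CSTR mass balance: W = Q·C + k·V·C, so C = W/(Q + kV).
Q + kV = 6.375e+06 + 8.5·8.71e+06 = 8.041e+07 m³/yr.
C = 331000/8.041e+07 = 0.004116 kg/m³ = 4.116 mg/L.

4.12 mg/L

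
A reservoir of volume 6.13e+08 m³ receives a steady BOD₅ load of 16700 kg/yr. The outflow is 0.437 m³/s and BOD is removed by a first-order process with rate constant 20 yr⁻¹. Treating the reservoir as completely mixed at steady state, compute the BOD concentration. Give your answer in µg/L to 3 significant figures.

1.36 µg/L

Outflow Q = 0.437 m³/s × 3.156e+07 s/yr = 1.379e+07 m³/yr.
Steady-state CSTR mass balance: W = Q·C + k·V·C, so C = W/(Q + kV).
Q + kV = 1.379e+07 + 20·6.13e+08 = 1.227e+10 m³/yr.
C = 16700/1.227e+10 = 1.361e-06 kg/m³ = 0.001361 mg/L = 1.361 µg/L.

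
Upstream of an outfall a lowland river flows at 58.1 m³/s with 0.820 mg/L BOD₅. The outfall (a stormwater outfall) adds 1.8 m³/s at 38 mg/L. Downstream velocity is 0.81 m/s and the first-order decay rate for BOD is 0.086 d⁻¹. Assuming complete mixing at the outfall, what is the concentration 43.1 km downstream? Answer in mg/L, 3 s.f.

1.84 mg/L

After complete mixing, C₀ = (1.8·38 + 58.1·0.82) / 59.9 = 1.937 mg/L.
Travel time t = 4.31e+04 m / 0.81 m/s = 5.321e+04 s = 0.6159 d.
C = 1.937·exp(−0.086·0.6159) = 1.937·0.9484 = 1.837 mg/L.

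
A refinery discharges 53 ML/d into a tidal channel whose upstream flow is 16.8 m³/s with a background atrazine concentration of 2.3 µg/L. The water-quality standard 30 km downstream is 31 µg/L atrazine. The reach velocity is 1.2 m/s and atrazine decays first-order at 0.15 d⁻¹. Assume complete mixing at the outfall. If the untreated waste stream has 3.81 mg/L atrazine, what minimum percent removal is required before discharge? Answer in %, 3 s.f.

77.5 %

53 ML/d = 0.6134 m³/s.
2.3 µg/L = 0.0023 mg/L.
31 µg/L = 0.031 mg/L.
Travel time to the compliance point: t = 3e+04/1.2 = 2.5e+04 s = 0.2894 d; decay factor exp(−0.15·0.2894) = 0.9575.
So the concentration just after mixing may be at most 0.031/0.9575 = 0.03238 mg/L.
Mass balance: 0.03238·17.41 = 0.6134·Cₑ + 16.8·0.0023.
Cₑ = (0.5638 − 0.03864) / 0.6134 = 0.856 mg/L.
Required removal = 1 − 0.856/3.81 = 77.53 %.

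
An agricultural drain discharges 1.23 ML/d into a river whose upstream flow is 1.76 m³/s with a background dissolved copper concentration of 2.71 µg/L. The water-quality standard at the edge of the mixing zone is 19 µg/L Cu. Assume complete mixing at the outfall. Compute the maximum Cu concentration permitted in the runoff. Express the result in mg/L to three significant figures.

2.03 mg/L

1.23 ML/d = 0.01424 m³/s.
2.71 µg/L = 0.00271 mg/L.
19 µg/L = 0.019 mg/L.
Mass balance: 0.019·1.774 = 0.01424·Cₑ + 1.76·0.00271.
Cₑ = (0.03371 − 0.00477) / 0.01424 = 2.033 mg/L.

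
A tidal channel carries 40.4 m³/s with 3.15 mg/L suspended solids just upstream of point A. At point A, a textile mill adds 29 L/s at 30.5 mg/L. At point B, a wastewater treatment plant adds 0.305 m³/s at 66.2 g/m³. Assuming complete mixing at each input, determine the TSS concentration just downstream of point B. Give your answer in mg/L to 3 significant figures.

3.64 mg/L

29 L/s = 0.029 m³/s.
After input A: C = (40.4·3.15 + 0.029·30.5) / 40.43 = 3.17 mg/L.
After input B: C = (40.43·3.17 + 0.305·66.2) / 40.73 = 3.642 mg/L.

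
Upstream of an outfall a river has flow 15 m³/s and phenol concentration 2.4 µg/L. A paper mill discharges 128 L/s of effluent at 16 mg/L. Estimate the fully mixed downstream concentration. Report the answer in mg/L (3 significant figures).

128 L/s = 0.128 m³/s.
2.4 µg/L = 0.0024 mg/L.
Conservation of mass across the mixing zone: C = (0.128·16 + 15·0.0024) / (0.128 + 15) = 2.084/15.13 = 0.1378 mg/L.

0.138 mg/L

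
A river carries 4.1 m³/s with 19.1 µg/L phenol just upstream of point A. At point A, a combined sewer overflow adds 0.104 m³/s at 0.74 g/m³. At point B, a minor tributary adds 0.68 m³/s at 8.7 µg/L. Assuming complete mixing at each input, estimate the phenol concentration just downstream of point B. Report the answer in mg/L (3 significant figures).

19.1 µg/L = 0.0191 mg/L.
After input A: C = (4.1·0.0191 + 0.104·0.74) / 4.204 = 0.03693 mg/L.
8.7 µg/L = 0.0087 mg/L.
After input B: C = (4.204·0.03693 + 0.68·0.0087) / 4.884 = 0.033 mg/L.

0.0330 mg/L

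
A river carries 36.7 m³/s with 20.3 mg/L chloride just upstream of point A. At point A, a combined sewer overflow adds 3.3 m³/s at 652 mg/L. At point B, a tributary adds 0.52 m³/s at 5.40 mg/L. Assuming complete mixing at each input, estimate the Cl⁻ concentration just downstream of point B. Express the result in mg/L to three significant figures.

71.6 mg/L

After input A: C = (36.7·20.3 + 3.3·652) / 40 = 72.42 mg/L.
After input B: C = (40·72.42 + 0.52·5.4) / 40.52 = 71.56 mg/L.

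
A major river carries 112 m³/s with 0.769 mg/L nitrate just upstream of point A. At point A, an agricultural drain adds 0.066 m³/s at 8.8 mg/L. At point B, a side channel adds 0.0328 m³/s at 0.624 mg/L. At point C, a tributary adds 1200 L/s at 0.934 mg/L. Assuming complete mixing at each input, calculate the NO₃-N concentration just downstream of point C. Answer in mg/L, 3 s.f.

After input A: C = (112·0.769 + 0.066·8.8) / 112.1 = 0.7737 mg/L.
After input B: C = (112.1·0.7737 + 0.0328·0.624) / 112.1 = 0.7737 mg/L.
1200 L/s = 1.2 m³/s.
After input C: C = (112.1·0.7737 + 1.2·0.934) / 113.3 = 0.7754 mg/L.

0.775 mg/L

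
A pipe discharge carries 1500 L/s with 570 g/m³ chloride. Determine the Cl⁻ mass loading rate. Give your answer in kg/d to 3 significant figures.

1500 L/s = 1.5 m³/s.
Mass flux = Q·C = 1.5 m³/s × 570 g/m³ = 855 g/s.
= 855 g/s × 86.4 = 7.387e+04 kg/d.

73900 kg/d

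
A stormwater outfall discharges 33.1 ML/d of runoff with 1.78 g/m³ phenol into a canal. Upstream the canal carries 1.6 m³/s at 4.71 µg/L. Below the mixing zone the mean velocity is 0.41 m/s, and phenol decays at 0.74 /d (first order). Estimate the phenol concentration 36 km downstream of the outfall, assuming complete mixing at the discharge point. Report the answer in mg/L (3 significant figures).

33.1 ML/d = 0.3831 m³/s.
4.71 µg/L = 0.00471 mg/L.
After complete mixing, C₀ = (0.3831·1.78 + 1.6·0.00471) / 1.983 = 0.3477 mg/L.
Travel time t = 3.6e+04 m / 0.41 m/s = 8.78e+04 s = 1.016 d.
C = 0.3477·exp(−0.74·1.016) = 0.3477·0.4714 = 0.1639 mg/L.

0.164 mg/L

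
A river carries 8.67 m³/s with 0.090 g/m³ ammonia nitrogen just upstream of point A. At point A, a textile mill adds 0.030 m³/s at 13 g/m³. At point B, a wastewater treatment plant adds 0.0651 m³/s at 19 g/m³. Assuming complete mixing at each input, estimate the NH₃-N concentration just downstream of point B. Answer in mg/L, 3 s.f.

0.275 mg/L

After input A: C = (8.67·0.09 + 0.03·13) / 8.7 = 0.1345 mg/L.
After input B: C = (8.7·0.1345 + 0.0651·19) / 8.765 = 0.2746 mg/L.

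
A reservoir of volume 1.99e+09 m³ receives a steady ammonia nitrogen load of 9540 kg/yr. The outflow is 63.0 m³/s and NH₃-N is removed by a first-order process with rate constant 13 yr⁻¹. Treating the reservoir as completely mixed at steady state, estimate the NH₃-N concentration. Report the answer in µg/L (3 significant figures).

0.342 µg/L

Outflow Q = 63.0 m³/s × 3.156e+07 s/yr = 1.988e+09 m³/yr.
Steady-state CSTR mass balance: W = Q·C + k·V·C, so C = W/(Q + kV).
Q + kV = 1.988e+09 + 13·1.99e+09 = 2.786e+10 m³/yr.
C = 9540/2.786e+10 = 3.424e-07 kg/m³ = 0.0003424 mg/L = 0.3424 µg/L.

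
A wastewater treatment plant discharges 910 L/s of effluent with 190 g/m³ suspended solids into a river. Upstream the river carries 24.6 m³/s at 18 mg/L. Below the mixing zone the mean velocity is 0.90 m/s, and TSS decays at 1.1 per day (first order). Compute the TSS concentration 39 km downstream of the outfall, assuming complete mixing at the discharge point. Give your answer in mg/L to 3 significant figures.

910 L/s = 0.91 m³/s.
After complete mixing, C₀ = (0.91·190 + 24.6·18) / 25.51 = 24.14 mg/L.
Travel time t = 3.9e+04 m / 0.90 m/s = 4.333e+04 s = 0.5015 d.
C = 24.14·exp(−1.1·0.5015) = 24.14·0.576 = 13.9 mg/L.

13.9 mg/L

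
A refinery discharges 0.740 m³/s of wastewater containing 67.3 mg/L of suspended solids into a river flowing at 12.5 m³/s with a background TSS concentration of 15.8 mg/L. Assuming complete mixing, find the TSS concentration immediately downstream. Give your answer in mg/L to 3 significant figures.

18.7 mg/L

Flow-weighted mixing gives C = (0.74·67.3 + 12.5·15.8) / (0.74 + 12.5) = 247.3/13.24 = 18.68 mg/L.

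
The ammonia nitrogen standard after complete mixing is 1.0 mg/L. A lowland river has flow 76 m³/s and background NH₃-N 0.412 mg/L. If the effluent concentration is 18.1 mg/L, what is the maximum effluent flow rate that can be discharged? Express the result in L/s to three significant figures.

2610 L/s

Mass balance at complete mixing: C_std·(Q_w + Q_r) = Q_w·C_e + Q_r·C_b.
Rearranging, Q_w = Q_r·(C_std − C_b)/(C_e − C_std) = 76·(1 − 0.412) / (18.1 − 1) = 2.613 m³/s.
= 2613 L/s.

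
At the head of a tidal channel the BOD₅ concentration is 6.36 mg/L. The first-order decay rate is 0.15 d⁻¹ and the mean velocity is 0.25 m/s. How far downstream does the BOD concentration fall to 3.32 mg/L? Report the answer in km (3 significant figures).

93.6 km

From C = C₀·e^(−kt), t = ln(C₀/C)/k = ln(6.36/3.32)/0.15 = 0.6501/0.15 = 4.334 d.
Distance = v·t = 0.25 m/s × 3.744e+05 s = 9.361e+04 m = 93.61 km.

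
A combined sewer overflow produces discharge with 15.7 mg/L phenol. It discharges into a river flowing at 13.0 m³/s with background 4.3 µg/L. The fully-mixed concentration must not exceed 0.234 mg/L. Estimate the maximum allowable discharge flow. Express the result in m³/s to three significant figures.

0.193 m³/s

4.3 µg/L = 0.0043 mg/L.
Mass balance at complete mixing: C_std·(Q_w + Q_r) = Q_w·C_e + Q_r·C_b.
Rearranging, Q_w = Q_r·(C_std − C_b)/(C_e − C_std) = 13.0·(0.234 − 0.0043) / (15.7 − 0.234) = 0.1931 m³/s.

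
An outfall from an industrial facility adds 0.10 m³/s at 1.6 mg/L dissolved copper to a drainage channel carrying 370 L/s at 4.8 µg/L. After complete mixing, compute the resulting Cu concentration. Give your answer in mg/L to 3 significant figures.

370 L/s = 0.37 m³/s.
4.8 µg/L = 0.0048 mg/L.
Conservation of mass across the mixing zone: C = (0.1·1.6 + 0.37·0.0048) / (0.1 + 0.37) = 0.1618/0.47 = 0.3442 mg/L.

0.344 mg/L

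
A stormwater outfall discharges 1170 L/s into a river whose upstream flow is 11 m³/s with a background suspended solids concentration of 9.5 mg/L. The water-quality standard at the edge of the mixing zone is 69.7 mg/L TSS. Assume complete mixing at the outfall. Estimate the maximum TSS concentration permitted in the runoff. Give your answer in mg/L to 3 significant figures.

1170 L/s = 1.17 m³/s.
Mass balance: 69.7·12.17 = 1.17·Cₑ + 11·9.5.
Cₑ = (848.2 − 104.5) / 1.17 = 635.7 mg/L.

636 mg/L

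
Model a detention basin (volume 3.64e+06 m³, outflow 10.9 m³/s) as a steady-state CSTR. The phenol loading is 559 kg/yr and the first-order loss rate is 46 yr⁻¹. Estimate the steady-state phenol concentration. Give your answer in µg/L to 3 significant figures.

Outflow Q = 10.9 m³/s × 3.156e+07 s/yr = 3.44e+08 m³/yr.
Steady-state CSTR mass balance: W = Q·C + k·V·C, so C = W/(Q + kV).
Q + kV = 3.44e+08 + 46·3.64e+06 = 5.114e+08 m³/yr.
C = 559/5.114e+08 = 1.093e-06 kg/m³ = 0.001093 mg/L = 1.093 µg/L.

1.09 µg/L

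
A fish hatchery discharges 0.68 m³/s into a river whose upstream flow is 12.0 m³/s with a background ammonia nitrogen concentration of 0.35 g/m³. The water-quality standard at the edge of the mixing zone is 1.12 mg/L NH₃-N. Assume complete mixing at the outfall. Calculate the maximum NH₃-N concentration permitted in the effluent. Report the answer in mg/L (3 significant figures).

14.7 mg/L

Mass balance: 1.12·12.68 = 0.68·Cₑ + 12·0.35.
Cₑ = (14.2 − 4.2) / 0.68 = 14.71 mg/L.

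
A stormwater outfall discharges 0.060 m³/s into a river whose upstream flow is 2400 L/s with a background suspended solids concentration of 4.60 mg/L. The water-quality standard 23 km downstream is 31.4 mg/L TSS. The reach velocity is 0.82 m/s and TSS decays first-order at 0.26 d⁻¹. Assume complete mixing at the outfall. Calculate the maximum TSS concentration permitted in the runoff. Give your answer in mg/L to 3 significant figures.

1220 mg/L

2400 L/s = 2.4 m³/s.
Travel time to the compliance point: t = 2.3e+04/0.82 = 2.805e+04 s = 0.3246 d; decay factor exp(−0.26·0.3246) = 0.9191.
So the concentration just after mixing may be at most 31.4/0.9191 = 34.17 mg/L.
Mass balance: 34.17·2.46 = 0.06·Cₑ + 2.4·4.6.
Cₑ = (84.05 − 11.04) / 0.06 = 1217 mg/L.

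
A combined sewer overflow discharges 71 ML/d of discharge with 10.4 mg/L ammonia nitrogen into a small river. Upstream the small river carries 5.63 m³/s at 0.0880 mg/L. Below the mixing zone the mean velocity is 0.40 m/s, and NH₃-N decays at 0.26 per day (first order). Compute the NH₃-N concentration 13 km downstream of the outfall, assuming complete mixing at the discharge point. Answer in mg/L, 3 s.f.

1.27 mg/L

71 ML/d = 0.8218 m³/s.
After complete mixing, C₀ = (0.8218·10.4 + 5.63·0.088) / 6.452 = 1.401 mg/L.
Travel time t = 1.3e+04 m / 0.40 m/s = 3.25e+04 s = 0.3762 d.
C = 1.401·exp(−0.26·0.3762) = 1.401·0.9068 = 1.271 mg/L.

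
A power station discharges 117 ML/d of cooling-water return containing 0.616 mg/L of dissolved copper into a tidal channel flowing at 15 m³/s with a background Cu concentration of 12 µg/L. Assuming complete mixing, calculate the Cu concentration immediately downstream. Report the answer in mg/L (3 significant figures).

117 ML/d = 1.354 m³/s.
12 µg/L = 0.012 mg/L.
Flow-weighted mixing gives C = (1.354·0.616 + 15·0.012) / (1.354 + 15) = 1.014/16.35 = 0.06201 mg/L.

0.0620 mg/L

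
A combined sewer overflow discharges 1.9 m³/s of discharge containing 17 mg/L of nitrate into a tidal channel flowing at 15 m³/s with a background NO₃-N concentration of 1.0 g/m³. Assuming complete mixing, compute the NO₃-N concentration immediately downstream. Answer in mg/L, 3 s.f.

By mass balance at complete mixing, C = (1.9·17 + 15·1) / (1.9 + 15) = 47.3/16.9 = 2.799 mg/L.

2.80 mg/L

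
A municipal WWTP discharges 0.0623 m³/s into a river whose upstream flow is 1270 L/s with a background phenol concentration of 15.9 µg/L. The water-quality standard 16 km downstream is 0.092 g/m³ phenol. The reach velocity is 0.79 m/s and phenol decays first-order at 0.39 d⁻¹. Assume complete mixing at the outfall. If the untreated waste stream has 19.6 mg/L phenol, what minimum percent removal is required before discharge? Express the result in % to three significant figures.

90.7 %

1270 L/s = 1.27 m³/s.
15.9 µg/L = 0.0159 mg/L.
Travel time to the compliance point: t = 1.6e+04/0.79 = 2.025e+04 s = 0.2344 d; decay factor exp(−0.39·0.2344) = 0.9126.
So the concentration just after mixing may be at most 0.092/0.9126 = 0.1008 mg/L.
Mass balance: 0.1008·1.332 = 0.0623·Cₑ + 1.27·0.0159.
Cₑ = (0.1343 − 0.02019) / 0.0623 = 1.832 mg/L.
Required removal = 1 − 1.832/19.6 = 90.65 %.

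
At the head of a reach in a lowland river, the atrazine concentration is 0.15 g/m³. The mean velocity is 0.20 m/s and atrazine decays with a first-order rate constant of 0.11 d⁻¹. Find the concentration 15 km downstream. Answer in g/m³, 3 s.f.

Travel time t = 15 km / 0.20 m/s = 1.5e+04/0.20 = 7.5e+04 s = 0.8681 d.
First-order decay: C = 0.15·exp(−0.11·0.8681) = 0.15·0.9089 = 0.1363 g/m³.

0.136 g/m³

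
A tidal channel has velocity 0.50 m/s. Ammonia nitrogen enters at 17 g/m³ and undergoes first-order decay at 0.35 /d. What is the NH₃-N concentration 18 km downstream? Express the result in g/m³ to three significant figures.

Travel time t = 18 km / 0.50 m/s = 1.8e+04/0.50 = 3.6e+04 s = 0.4167 d.
First-order decay: C = 17·exp(−0.35·0.4167) = 17·0.8643 = 14.69 g/m³.

14.7 g/m³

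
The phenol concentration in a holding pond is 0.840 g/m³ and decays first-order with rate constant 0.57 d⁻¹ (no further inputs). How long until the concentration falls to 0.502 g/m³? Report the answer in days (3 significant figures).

0.903 d

t = ln(C₀/C)/k = ln(0.840/0.502)/0.57 = 0.5148/0.57 = 0.9032 d.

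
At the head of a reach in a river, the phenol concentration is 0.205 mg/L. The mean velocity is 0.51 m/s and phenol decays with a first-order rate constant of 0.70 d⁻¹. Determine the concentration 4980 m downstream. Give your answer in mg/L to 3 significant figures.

0.189 mg/L

Travel time t = 4980 m / 0.51 m/s = 4980/0.51 = 9765 s = 0.113 d.
First-order decay: C = 0.205·exp(−0.70·0.113) = 0.205·0.9239 = 0.1894 mg/L.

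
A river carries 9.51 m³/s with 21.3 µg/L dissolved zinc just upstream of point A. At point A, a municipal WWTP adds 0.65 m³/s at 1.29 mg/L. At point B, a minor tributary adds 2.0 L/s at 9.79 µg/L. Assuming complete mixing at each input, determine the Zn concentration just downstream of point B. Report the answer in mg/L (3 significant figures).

21.3 µg/L = 0.0213 mg/L.
After input A: C = (9.51·0.0213 + 0.65·1.29) / 10.16 = 0.1025 mg/L.
2.0 L/s = 0.002 m³/s.
9.79 µg/L = 0.00979 mg/L.
After input B: C = (10.16·0.1025 + 0.002·0.00979) / 10.16 = 0.1024 mg/L.

0.102 mg/L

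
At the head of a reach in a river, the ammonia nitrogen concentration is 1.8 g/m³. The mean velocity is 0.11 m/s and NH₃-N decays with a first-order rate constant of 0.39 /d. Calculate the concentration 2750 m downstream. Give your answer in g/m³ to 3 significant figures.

1.61 g/m³

Travel time t = 2750 m / 0.11 m/s = 2750/0.11 = 2.5e+04 s = 0.2894 d.
First-order decay: C = 1.8·exp(−0.39·0.2894) = 1.8·0.8933 = 1.608 g/m³.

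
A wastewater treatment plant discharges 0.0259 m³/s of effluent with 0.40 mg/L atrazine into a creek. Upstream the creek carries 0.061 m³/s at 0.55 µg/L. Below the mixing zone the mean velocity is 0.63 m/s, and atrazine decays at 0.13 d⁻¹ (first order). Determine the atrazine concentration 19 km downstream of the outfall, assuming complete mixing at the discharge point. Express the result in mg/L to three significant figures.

0.55 µg/L = 0.00055 mg/L.
After complete mixing, C₀ = (0.0259·0.4 + 0.061·0.00055) / 0.0869 = 0.1196 mg/L.
Travel time t = 1.9e+04 m / 0.63 m/s = 3.016e+04 s = 0.3491 d.
C = 0.1196·exp(−0.13·0.3491) = 0.1196·0.9556 = 0.1143 mg/L.

0.114 mg/L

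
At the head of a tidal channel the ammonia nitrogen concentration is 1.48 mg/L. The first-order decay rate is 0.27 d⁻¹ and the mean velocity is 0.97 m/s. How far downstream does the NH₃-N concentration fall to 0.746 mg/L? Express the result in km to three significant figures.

From C = C₀·e^(−kt), t = ln(C₀/C)/k = ln(1.48/0.746)/0.27 = 0.6851/0.27 = 2.537 d.
Distance = v·t = 0.97 m/s × 2.192e+05 s = 2.126e+05 m = 212.6 km.

213 km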